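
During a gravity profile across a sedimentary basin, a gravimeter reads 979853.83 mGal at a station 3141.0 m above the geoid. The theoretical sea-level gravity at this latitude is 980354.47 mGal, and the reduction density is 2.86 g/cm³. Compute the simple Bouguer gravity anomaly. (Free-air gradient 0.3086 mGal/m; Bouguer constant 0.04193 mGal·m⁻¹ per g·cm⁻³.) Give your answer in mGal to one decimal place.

Free-air correction = 0.3086 × 3141.0 = 969.31 mGal
Free-air anomaly = 979853.83 − 980354.47 + (969.31) = 468.67 mGal
Bouguer slab correction = 0.04193 × 2.86 × 3141.0 = 376.67 mGal
Simple Bouguer anomaly = 468.67 − (376.67) = 92.00 mGal

92.0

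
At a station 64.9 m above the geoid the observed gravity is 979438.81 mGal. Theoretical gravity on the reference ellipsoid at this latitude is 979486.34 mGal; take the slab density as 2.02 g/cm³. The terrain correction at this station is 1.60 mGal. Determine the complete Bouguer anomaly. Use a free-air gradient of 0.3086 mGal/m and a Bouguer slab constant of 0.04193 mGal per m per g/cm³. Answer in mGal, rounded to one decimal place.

-31.4

Free-air correction = 0.3086 × 64.9 = 20.03 mGal
Free-air anomaly = 979438.81 − 979486.34 + (20.03) = -27.50 mGal
Bouguer slab correction = 0.04193 × 2.02 × 64.9 = 5.50 mGal
Simple Bouguer anomaly = -27.50 − (5.50) = -33.00 mGal
Complete Bouguer anomaly = -33.00 + 1.60 = -31.40 mGal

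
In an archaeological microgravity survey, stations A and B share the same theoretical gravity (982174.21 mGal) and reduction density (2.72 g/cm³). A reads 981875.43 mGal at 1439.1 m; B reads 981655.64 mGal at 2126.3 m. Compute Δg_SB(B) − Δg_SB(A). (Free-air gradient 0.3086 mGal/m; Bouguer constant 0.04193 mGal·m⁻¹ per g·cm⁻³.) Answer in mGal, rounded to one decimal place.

Δg_SB(A) = 981875.43 − 982174.21 + 0.3086×1439.1 − 0.04193×2.72×1439.1 = -18.80 mGal
Δg_SB(B) = 981655.64 − 982174.21 + 0.3086×2126.3 − 0.04193×2.72×2126.3 = -104.90 mGal
Difference = -104.90 − (-18.80) = -86.10 mGal

-86.1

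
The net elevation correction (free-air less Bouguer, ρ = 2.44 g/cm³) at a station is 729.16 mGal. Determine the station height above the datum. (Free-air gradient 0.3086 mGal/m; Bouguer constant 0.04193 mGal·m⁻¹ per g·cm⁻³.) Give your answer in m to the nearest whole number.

Combined gradient = 0.3086 − 0.04193 × 2.44 = 0.2062908 mGal/m
h = 729.16 / 0.2062908 = 3534.62 m

3535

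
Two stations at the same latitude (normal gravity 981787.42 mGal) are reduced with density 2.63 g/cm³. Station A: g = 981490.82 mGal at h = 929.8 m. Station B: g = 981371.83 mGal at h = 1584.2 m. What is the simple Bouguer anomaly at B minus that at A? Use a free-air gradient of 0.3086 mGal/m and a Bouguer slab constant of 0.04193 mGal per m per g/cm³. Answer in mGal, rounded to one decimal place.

Δg_SB(A) = 981490.82 − 981787.42 + 0.3086×929.8 − 0.04193×2.63×929.8 = -112.20 mGal
Δg_SB(B) = 981371.83 − 981787.42 + 0.3086×1584.2 − 0.04193×2.63×1584.2 = -101.40 mGal
Difference = -101.40 − (-112.20) = 10.80 mGal

10.8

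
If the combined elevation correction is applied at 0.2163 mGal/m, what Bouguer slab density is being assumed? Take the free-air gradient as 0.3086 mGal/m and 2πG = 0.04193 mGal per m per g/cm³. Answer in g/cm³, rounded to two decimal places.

0.2163 = 0.3086 − 0.04193 × ρ
ρ = (0.3086 − 0.2163) / 0.04193 = 2.20 g/cm³

2.20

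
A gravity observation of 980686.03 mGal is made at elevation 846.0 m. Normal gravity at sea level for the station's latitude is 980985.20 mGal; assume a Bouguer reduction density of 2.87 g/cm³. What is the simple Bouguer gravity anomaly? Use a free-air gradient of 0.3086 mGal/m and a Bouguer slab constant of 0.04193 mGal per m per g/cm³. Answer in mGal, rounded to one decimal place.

Free-air correction = 0.3086 × 846.0 = 261.08 mGal
Free-air anomaly = 980686.03 − 980985.20 + (261.08) = -38.09 mGal
Bouguer slab correction = 0.04193 × 2.87 × 846.0 = 101.81 mGal
Simple Bouguer anomaly = -38.09 − (101.81) = -139.90 mGal

-139.9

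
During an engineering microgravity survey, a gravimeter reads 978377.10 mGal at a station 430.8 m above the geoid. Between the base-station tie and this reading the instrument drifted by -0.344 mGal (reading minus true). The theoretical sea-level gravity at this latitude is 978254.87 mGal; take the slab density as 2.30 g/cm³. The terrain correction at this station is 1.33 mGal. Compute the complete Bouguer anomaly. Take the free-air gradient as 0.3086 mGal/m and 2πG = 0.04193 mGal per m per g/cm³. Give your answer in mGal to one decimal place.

215.3

Drift-corrected reading = 978377.10 − (-0.344) = 978377.444 mGal
Free-air correction = 0.3086 × 430.8 = 132.94 mGal
Free-air anomaly = 978377.444 − 978254.87 + (132.94) = 255.514 mGal
Bouguer slab correction = 0.04193 × 2.30 × 430.8 = 41.55 mGal
Simple Bouguer anomaly = 255.514 − (41.55) = 213.964 mGal
Complete Bouguer anomaly = 213.964 + 1.33 = 215.294 mGal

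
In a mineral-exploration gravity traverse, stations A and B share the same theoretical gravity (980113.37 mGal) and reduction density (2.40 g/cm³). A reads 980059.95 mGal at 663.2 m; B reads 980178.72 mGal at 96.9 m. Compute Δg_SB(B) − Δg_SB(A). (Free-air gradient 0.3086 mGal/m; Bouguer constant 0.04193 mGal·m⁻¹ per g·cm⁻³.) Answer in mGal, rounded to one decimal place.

Δg_SB(A) = 980059.95 − 980113.37 + 0.3086×663.2 − 0.04193×2.40×663.2 = 84.50 mGal
Δg_SB(B) = 980178.72 − 980113.37 + 0.3086×96.9 − 0.04193×2.40×96.9 = 85.50 mGal
Difference = 85.50 − (84.50) = 1.00 mGal

1.0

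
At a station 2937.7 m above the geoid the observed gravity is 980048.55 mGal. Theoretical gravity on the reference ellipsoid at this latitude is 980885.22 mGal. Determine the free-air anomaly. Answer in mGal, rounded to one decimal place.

69.9

Free-air correction = 0.3086 × 2937.7 = 906.57 mGal
Free-air anomaly = 980048.55 − 980885.22 + (906.57) = 69.90 mGal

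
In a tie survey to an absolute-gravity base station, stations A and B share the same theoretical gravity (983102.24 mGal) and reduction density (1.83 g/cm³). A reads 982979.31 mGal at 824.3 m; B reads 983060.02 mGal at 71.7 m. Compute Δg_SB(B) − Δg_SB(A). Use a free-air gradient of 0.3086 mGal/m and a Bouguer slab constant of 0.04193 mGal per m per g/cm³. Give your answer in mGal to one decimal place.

-93.8

Δg_SB(A) = 982979.31 − 983102.24 + 0.3086×824.3 − 0.04193×1.83×824.3 = 68.20 mGal
Δg_SB(B) = 983060.02 − 983102.24 + 0.3086×71.7 − 0.04193×1.83×71.7 = -25.60 mGal
Difference = -25.60 − (68.20) = -93.80 mGal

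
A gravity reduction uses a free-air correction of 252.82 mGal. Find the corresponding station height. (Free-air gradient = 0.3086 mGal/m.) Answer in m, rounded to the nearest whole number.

h = 252.82 / 0.3086 = 819.25 m

819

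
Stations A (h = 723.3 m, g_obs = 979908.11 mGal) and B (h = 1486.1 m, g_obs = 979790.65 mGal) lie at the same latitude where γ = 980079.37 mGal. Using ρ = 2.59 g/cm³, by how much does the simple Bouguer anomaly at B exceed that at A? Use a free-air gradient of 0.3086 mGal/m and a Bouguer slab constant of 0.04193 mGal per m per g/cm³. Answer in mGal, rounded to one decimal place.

Δg_SB(A) = 979908.11 − 980079.37 + 0.3086×723.3 − 0.04193×2.59×723.3 = -26.60 mGal
Δg_SB(B) = 979790.65 − 980079.37 + 0.3086×1486.1 − 0.04193×2.59×1486.1 = 8.50 mGal
Difference = 8.50 − (-26.60) = 35.10 mGal

35.1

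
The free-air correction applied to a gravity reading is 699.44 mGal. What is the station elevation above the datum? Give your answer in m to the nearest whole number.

2266

h = 699.44 / 0.3086 = 2266.49 m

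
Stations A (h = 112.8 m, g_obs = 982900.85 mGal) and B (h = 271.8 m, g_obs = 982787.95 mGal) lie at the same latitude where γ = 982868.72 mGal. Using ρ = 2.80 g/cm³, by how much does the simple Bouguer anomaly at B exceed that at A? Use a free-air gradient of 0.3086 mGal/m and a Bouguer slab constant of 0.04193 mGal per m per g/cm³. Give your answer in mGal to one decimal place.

-82.5

Δg_SB(A) = 982900.85 − 982868.72 + 0.3086×112.8 − 0.04193×2.80×112.8 = 53.70 mGal
Δg_SB(B) = 982787.95 − 982868.72 + 0.3086×271.8 − 0.04193×2.80×271.8 = -28.80 mGal
Difference = -28.80 − (53.70) = -82.50 mGal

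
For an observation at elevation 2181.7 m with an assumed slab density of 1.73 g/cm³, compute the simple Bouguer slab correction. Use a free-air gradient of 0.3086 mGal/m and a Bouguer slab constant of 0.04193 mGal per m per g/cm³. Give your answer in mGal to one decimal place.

158.3

Bouguer slab correction = 0.04193 × 1.73 × 2181.7 = 158.3 mGal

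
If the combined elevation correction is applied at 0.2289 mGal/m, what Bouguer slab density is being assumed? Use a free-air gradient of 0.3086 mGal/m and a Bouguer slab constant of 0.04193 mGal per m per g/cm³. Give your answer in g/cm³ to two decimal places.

0.2289 = 0.3086 − 0.04193 × ρ
ρ = (0.3086 − 0.2289) / 0.04193 = 1.90 g/cm³

1.90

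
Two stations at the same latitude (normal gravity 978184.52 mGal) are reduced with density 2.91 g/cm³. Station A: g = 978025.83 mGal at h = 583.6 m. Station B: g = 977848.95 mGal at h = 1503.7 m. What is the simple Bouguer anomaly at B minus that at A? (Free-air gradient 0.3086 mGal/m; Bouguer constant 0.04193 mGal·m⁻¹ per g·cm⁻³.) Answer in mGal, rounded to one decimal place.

-5.2

Δg_SB(A) = 978025.83 − 978184.52 + 0.3086×583.6 − 0.04193×2.91×583.6 = -49.80 mGal
Δg_SB(B) = 977848.95 − 978184.52 + 0.3086×1503.7 − 0.04193×2.91×1503.7 = -55.00 mGal
Difference = -55.00 − (-49.80) = -5.20 mGal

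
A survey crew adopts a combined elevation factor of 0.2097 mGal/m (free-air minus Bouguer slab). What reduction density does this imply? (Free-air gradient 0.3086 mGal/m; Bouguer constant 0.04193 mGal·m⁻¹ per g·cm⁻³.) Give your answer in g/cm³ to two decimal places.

2.36

0.2097 = 0.3086 − 0.04193 × ρ
ρ = (0.3086 − 0.2097) / 0.04193 = 2.36 g/cm³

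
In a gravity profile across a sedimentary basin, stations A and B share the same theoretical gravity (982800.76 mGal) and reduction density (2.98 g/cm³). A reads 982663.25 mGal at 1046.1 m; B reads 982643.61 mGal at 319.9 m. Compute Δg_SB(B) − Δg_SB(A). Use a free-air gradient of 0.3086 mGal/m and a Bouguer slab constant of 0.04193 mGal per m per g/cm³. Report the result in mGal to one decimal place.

-153.0

Δg_SB(A) = 982663.25 − 982800.76 + 0.3086×1046.1 − 0.04193×2.98×1046.1 = 54.60 mGal
Δg_SB(B) = 982643.61 − 982800.76 + 0.3086×319.9 − 0.04193×2.98×319.9 = -98.40 mGal
Difference = -98.40 − (54.60) = -153.00 mGal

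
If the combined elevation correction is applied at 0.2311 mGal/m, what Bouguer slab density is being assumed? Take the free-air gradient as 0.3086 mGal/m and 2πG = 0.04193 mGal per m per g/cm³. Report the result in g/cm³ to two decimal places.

0.2311 = 0.3086 − 0.04193 × ρ
ρ = (0.3086 − 0.2311) / 0.04193 = 1.85 g/cm³

1.85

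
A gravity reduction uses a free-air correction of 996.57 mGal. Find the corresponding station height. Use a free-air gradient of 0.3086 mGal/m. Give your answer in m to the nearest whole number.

3229

h = 996.57 / 0.3086 = 3229.33 m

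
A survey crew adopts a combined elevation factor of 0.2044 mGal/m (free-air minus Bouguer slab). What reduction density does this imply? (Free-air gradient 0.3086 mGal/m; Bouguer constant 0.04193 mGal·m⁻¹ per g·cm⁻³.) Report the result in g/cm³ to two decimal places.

2.49

0.2044 = 0.3086 − 0.04193 × ρ
ρ = (0.3086 − 0.2044) / 0.04193 = 2.49 g/cm³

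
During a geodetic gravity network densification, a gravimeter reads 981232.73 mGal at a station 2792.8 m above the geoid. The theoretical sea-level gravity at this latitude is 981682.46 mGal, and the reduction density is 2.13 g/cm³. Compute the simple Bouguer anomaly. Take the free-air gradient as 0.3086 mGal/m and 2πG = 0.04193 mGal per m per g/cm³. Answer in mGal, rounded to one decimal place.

162.7

Free-air correction = 0.3086 × 2792.8 = 861.86 mGal
Free-air anomaly = 981232.73 − 981682.46 + (861.86) = 412.13 mGal
Bouguer slab correction = 0.04193 × 2.13 × 2792.8 = 249.43 mGal
Simple Bouguer anomaly = 412.13 − (249.43) = 162.70 mGal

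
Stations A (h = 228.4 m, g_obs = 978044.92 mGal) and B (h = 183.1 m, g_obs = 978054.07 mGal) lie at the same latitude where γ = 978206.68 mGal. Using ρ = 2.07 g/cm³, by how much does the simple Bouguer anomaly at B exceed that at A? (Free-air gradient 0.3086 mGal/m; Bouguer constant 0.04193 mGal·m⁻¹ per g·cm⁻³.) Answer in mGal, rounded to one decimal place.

-0.9

Δg_SB(A) = 978044.92 − 978206.68 + 0.3086×228.4 − 0.04193×2.07×228.4 = -111.10 mGal
Δg_SB(B) = 978054.07 − 978206.68 + 0.3086×183.1 − 0.04193×2.07×183.1 = -112.00 mGal
Difference = -112.00 − (-111.10) = -0.90 mGal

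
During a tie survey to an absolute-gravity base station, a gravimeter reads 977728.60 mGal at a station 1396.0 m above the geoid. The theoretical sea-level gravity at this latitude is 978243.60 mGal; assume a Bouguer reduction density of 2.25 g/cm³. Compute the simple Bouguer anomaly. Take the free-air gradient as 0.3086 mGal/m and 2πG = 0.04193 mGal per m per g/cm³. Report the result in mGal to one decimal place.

Free-air correction = 0.3086 × 1396.0 = 430.81 mGal
Free-air anomaly = 977728.60 − 978243.60 + (430.81) = -84.19 mGal
Bouguer slab correction = 0.04193 × 2.25 × 1396.0 = 131.70 mGal
Simple Bouguer anomaly = -84.19 − (131.70) = -215.89 mGal

-215.9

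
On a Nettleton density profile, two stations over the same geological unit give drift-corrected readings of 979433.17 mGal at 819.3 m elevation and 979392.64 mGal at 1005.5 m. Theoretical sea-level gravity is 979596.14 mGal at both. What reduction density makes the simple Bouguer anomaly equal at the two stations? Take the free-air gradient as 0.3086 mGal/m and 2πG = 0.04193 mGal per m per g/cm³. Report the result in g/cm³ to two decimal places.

2.17

Δg_obs = 979392.64 − 979433.17 = -40.53 mGal over Δh = 1005.5 − 819.3 = 186.2 m
Equal Bouguer anomalies ⇒ Δg_obs + (0.3086 − 0.04193ρ)·Δh = 0
0.3086 − 0.04193ρ = −Δg_obs/Δh = 0.21767
ρ = (0.3086 − 0.21767) / 0.04193 = 2.17 g/cm³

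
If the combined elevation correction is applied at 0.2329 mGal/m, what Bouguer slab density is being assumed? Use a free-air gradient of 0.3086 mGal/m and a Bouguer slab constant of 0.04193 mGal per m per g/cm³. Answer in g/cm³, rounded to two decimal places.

0.2329 = 0.3086 − 0.04193 × ρ
ρ = (0.3086 − 0.2329) / 0.04193 = 1.81 g/cm³

1.81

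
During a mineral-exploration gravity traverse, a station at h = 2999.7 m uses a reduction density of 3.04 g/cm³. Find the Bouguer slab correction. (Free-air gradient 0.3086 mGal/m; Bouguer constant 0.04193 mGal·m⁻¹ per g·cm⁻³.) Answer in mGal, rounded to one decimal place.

Bouguer slab correction = 0.04193 × 3.04 × 2999.7 = 382.4 mGal

382.4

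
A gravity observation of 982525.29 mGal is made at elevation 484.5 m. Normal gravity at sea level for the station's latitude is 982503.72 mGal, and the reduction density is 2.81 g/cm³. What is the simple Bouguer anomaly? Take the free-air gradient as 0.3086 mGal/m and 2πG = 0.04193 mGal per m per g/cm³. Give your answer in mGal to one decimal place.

Free-air correction = 0.3086 × 484.5 = 149.52 mGal
Free-air anomaly = 982525.29 − 982503.72 + (149.52) = 171.09 mGal
Bouguer slab correction = 0.04193 × 2.81 × 484.5 = 57.09 mGal
Simple Bouguer anomaly = 171.09 − (57.09) = 114.00 mGal

114.0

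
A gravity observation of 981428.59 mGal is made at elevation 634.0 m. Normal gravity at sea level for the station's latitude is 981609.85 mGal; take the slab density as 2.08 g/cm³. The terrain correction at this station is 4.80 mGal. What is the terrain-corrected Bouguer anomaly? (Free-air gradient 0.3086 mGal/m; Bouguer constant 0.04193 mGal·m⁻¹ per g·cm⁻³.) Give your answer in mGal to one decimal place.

Free-air correction = 0.3086 × 634.0 = 195.65 mGal
Free-air anomaly = 981428.59 − 981609.85 + (195.65) = 14.39 mGal
Bouguer slab correction = 0.04193 × 2.08 × 634.0 = 55.29 mGal
Simple Bouguer anomaly = 14.39 − (55.29) = -40.90 mGal
Complete Bouguer anomaly = -40.90 + 4.80 = -36.10 mGal

-36.1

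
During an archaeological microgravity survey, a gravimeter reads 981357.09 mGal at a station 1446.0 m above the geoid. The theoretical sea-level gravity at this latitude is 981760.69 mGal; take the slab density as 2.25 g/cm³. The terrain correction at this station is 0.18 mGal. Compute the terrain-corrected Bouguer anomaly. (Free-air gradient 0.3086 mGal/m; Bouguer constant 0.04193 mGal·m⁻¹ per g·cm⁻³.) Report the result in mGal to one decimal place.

Free-air correction = 0.3086 × 1446.0 = 446.24 mGal
Free-air anomaly = 981357.09 − 981760.69 + (446.24) = 42.64 mGal
Bouguer slab correction = 0.04193 × 2.25 × 1446.0 = 136.42 mGal
Simple Bouguer anomaly = 42.64 − (136.42) = -93.78 mGal
Complete Bouguer anomaly = -93.78 + 0.18 = -93.60 mGal

-93.6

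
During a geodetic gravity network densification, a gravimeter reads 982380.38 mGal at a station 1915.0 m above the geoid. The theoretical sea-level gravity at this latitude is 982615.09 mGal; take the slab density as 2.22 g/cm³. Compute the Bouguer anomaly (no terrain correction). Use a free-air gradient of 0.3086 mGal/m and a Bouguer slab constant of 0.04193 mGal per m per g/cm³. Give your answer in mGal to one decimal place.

Free-air correction = 0.3086 × 1915.0 = 590.97 mGal
Free-air anomaly = 982380.38 − 982615.09 + (590.97) = 356.26 mGal
Bouguer slab correction = 0.04193 × 2.22 × 1915.0 = 178.26 mGal
Simple Bouguer anomaly = 356.26 − (178.26) = 178.00 mGal

178.0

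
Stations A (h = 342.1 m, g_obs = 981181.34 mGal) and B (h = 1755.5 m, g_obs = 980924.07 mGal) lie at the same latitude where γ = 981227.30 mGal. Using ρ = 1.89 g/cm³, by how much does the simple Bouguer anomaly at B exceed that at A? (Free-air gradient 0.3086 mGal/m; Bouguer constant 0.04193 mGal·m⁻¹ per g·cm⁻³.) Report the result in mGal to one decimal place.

Δg_SB(A) = 981181.34 − 981227.30 + 0.3086×342.1 − 0.04193×1.89×342.1 = 32.50 mGal
Δg_SB(B) = 980924.07 − 981227.30 + 0.3086×1755.5 − 0.04193×1.89×1755.5 = 99.40 mGal
Difference = 99.40 − (32.50) = 66.90 mGal

66.9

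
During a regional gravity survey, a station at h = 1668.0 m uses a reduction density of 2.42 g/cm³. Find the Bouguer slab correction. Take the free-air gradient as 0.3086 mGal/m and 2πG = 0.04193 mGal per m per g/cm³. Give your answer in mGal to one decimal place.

Bouguer slab correction = 0.04193 × 2.42 × 1668.0 = 169.3 mGal

169.3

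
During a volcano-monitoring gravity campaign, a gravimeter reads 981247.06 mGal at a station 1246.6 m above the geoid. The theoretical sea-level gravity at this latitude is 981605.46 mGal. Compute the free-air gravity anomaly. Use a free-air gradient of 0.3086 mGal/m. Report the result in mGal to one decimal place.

Free-air correction = 0.3086 × 1246.6 = 384.70 mGal
Free-air anomaly = 981247.06 − 981605.46 + (384.70) = 26.30 mGal

26.3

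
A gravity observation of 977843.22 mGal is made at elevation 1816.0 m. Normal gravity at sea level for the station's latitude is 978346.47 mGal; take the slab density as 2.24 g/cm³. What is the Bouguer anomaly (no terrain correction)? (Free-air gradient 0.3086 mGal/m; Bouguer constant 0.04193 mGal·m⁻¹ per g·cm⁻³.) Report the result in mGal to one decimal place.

-113.4

Free-air correction = 0.3086 × 1816.0 = 560.42 mGal
Free-air anomaly = 977843.22 − 978346.47 + (560.42) = 57.17 mGal
Bouguer slab correction = 0.04193 × 2.24 × 1816.0 = 170.56 mGal
Simple Bouguer anomaly = 57.17 − (170.56) = -113.39 mGal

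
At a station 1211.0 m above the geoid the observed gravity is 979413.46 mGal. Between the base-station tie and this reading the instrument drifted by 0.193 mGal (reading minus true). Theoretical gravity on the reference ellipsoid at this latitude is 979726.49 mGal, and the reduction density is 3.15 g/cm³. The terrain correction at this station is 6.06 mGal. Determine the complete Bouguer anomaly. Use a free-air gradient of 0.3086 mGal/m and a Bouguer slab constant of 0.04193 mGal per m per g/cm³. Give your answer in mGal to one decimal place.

Drift-corrected reading = 979413.46 − (0.193) = 979413.267 mGal
Free-air correction = 0.3086 × 1211.0 = 373.71 mGal
Free-air anomaly = 979413.267 − 979726.49 + (373.71) = 60.487 mGal
Bouguer slab correction = 0.04193 × 3.15 × 1211.0 = 159.95 mGal
Simple Bouguer anomaly = 60.487 − (159.95) = -99.463 mGal
Complete Bouguer anomaly = -99.463 + 6.06 = -93.403 mGal

-93.4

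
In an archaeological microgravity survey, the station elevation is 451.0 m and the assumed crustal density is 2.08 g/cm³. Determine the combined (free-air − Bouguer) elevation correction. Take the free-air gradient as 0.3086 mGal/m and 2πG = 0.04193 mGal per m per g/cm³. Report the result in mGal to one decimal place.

99.8

Combined gradient = 0.3086 − 0.04193 × 2.08 = 0.2213856 mGal/m
Combined elevation correction = 0.2213856 × 451.0 = 99.8 mGal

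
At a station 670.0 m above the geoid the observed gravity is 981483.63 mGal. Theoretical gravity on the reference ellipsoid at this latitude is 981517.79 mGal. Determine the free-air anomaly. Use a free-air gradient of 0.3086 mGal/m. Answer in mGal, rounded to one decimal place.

172.6

Free-air correction = 0.3086 × 670.0 = 206.76 mGal
Free-air anomaly = 981483.63 − 981517.79 + (206.76) = 172.60 mGal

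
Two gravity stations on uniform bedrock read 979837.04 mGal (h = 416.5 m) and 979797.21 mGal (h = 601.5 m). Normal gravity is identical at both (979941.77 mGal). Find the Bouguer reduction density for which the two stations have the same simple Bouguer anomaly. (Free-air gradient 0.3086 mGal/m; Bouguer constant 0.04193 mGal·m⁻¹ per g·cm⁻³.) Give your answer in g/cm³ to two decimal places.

2.23

Δg_obs = 979797.21 − 979837.04 = -39.83 mGal over Δh = 601.5 − 416.5 = 185.0 m
Equal Bouguer anomalies ⇒ Δg_obs + (0.3086 − 0.04193ρ)·Δh = 0
0.3086 − 0.04193ρ = −Δg_obs/Δh = 0.21530
ρ = (0.3086 − 0.21530) / 0.04193 = 2.23 g/cm³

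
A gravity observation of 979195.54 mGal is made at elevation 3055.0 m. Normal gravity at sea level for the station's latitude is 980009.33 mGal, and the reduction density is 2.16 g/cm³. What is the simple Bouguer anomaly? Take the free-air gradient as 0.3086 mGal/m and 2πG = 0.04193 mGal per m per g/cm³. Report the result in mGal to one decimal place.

-147.7

Free-air correction = 0.3086 × 3055.0 = 942.77 mGal
Free-air anomaly = 979195.54 − 980009.33 + (942.77) = 128.98 mGal
Bouguer slab correction = 0.04193 × 2.16 × 3055.0 = 276.69 mGal
Simple Bouguer anomaly = 128.98 − (276.69) = -147.71 mGal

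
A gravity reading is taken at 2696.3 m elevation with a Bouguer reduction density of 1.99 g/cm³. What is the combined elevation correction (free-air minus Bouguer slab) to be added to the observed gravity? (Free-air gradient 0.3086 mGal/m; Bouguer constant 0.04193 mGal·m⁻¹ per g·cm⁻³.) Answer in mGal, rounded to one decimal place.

607.1

Combined gradient = 0.3086 − 0.04193 × 1.99 = 0.2251593 mGal/m
Combined elevation correction = 0.2251593 × 2696.3 = 607.1 mGal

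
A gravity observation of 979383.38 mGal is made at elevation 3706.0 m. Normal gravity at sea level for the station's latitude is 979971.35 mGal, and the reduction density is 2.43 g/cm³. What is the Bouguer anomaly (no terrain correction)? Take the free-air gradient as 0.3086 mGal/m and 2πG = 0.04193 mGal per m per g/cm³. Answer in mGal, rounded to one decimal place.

Free-air correction = 0.3086 × 3706.0 = 1143.67 mGal
Free-air anomaly = 979383.38 − 979971.35 + (1143.67) = 555.70 mGal
Bouguer slab correction = 0.04193 × 2.43 × 3706.0 = 377.60 mGal
Simple Bouguer anomaly = 555.70 − (377.60) = 178.10 mGal

178.1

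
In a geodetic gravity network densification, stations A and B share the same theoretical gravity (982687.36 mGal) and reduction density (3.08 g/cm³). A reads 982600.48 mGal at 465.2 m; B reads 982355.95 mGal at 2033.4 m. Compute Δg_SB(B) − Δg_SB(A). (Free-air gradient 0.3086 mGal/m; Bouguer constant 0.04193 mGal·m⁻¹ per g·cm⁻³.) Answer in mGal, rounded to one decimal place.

Δg_SB(A) = 982600.48 − 982687.36 + 0.3086×465.2 − 0.04193×3.08×465.2 = -3.40 mGal
Δg_SB(B) = 982355.95 − 982687.36 + 0.3086×2033.4 − 0.04193×3.08×2033.4 = 33.50 mGal
Difference = 33.50 − (-3.40) = 36.90 mGal

36.9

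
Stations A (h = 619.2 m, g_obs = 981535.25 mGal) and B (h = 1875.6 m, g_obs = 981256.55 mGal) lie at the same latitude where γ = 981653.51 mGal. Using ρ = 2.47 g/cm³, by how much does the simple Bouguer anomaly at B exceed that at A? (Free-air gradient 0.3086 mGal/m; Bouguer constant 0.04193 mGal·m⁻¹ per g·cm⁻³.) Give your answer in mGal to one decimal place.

-21.1

Δg_SB(A) = 981535.25 − 981653.51 + 0.3086×619.2 − 0.04193×2.47×619.2 = 8.70 mGal
Δg_SB(B) = 981256.55 − 981653.51 + 0.3086×1875.6 − 0.04193×2.47×1875.6 = -12.40 mGal
Difference = -12.40 − (8.70) = -21.10 mGal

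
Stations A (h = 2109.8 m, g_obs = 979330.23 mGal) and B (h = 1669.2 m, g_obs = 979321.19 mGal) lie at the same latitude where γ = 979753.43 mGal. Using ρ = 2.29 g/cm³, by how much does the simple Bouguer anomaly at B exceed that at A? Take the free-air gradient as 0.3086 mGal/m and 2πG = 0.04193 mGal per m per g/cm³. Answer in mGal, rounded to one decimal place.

Δg_SB(A) = 979330.23 − 979753.43 + 0.3086×2109.8 − 0.04193×2.29×2109.8 = 25.30 mGal
Δg_SB(B) = 979321.19 − 979753.43 + 0.3086×1669.2 − 0.04193×2.29×1669.2 = -77.40 mGal
Difference = -77.40 − (25.30) = -102.70 mGal

-102.7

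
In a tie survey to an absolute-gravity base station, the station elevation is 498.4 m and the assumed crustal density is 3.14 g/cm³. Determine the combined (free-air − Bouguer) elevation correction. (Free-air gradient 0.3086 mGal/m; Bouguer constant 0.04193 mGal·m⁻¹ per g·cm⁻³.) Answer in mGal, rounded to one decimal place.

Combined gradient = 0.3086 − 0.04193 × 3.14 = 0.1769398 mGal/m
Combined elevation correction = 0.1769398 × 498.4 = 88.2 mGal

88.2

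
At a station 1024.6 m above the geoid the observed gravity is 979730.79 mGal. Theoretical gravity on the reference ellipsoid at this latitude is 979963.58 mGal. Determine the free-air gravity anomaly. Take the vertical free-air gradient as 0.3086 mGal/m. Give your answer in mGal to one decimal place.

Free-air correction = 0.3086 × 1024.6 = 316.19 mGal
Free-air anomaly = 979730.79 − 979963.58 + (316.19) = 83.40 mGal

83.4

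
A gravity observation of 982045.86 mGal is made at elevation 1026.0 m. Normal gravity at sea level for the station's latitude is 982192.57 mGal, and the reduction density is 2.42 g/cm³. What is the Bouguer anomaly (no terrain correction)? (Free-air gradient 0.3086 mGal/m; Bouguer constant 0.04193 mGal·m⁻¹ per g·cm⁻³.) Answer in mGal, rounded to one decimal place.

65.8

Free-air correction = 0.3086 × 1026.0 = 316.62 mGal
Free-air anomaly = 982045.86 − 982192.57 + (316.62) = 169.91 mGal
Bouguer slab correction = 0.04193 × 2.42 × 1026.0 = 104.11 mGal
Simple Bouguer anomaly = 169.91 − (104.11) = 65.80 mGal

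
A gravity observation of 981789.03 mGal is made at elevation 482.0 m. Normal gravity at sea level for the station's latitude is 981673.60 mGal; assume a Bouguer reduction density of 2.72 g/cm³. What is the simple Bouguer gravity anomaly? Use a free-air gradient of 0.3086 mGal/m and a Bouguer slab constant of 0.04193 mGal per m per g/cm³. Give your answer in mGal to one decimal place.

209.2

Free-air correction = 0.3086 × 482.0 = 148.75 mGal
Free-air anomaly = 981789.03 − 981673.60 + (148.75) = 264.18 mGal
Bouguer slab correction = 0.04193 × 2.72 × 482.0 = 54.97 mGal
Simple Bouguer anomaly = 264.18 − (54.97) = 209.21 mGal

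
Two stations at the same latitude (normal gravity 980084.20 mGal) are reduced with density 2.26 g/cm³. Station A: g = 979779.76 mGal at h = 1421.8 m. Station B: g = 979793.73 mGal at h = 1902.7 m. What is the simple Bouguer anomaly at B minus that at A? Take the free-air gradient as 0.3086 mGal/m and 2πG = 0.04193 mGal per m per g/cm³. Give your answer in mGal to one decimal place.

Δg_SB(A) = 979779.76 − 980084.20 + 0.3086×1421.8 − 0.04193×2.26×1421.8 = -0.40 mGal
Δg_SB(B) = 979793.73 − 980084.20 + 0.3086×1902.7 − 0.04193×2.26×1902.7 = 116.40 mGal
Difference = 116.40 − (-0.40) = 116.80 mGal

116.8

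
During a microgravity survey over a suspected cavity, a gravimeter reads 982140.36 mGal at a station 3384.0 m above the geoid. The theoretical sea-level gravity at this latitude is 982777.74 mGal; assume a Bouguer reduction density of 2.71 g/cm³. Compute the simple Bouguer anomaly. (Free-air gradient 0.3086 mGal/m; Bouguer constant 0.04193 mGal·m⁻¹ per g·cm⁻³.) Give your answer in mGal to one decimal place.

22.4

Free-air correction = 0.3086 × 3384.0 = 1044.30 mGal
Free-air anomaly = 982140.36 − 982777.74 + (1044.30) = 406.92 mGal
Bouguer slab correction = 0.04193 × 2.71 × 3384.0 = 384.52 mGal
Simple Bouguer anomaly = 406.92 − (384.52) = 22.40 mGal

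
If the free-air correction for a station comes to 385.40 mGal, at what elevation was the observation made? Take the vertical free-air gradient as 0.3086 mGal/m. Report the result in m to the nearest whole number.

1249

h = 385.40 / 0.3086 = 1248.87 m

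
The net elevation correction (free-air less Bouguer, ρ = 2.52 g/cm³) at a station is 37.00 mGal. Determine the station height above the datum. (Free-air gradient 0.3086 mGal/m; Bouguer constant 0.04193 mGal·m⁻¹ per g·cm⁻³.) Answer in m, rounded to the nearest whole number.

Combined gradient = 0.3086 − 0.04193 × 2.52 = 0.2029364 mGal/m
h = 37.00 / 0.2029364 = 182.32 m

182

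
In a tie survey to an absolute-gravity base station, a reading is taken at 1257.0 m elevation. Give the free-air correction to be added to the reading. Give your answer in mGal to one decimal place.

387.9

Free-air correction = 0.3086 × 1257.0 = 387.9 mGal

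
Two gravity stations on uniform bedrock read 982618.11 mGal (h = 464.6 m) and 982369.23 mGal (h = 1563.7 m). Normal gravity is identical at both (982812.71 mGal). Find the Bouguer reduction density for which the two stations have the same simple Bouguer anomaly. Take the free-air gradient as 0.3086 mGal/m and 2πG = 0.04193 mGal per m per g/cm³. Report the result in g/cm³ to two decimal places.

1.96

Δg_obs = 982369.23 − 982618.11 = -248.88 mGal over Δh = 1563.7 − 464.6 = 1099.1 m
Equal Bouguer anomalies ⇒ Δg_obs + (0.3086 − 0.04193ρ)·Δh = 0
0.3086 − 0.04193ρ = −Δg_obs/Δh = 0.22644
ρ = (0.3086 − 0.22644) / 0.04193 = 1.96 g/cm³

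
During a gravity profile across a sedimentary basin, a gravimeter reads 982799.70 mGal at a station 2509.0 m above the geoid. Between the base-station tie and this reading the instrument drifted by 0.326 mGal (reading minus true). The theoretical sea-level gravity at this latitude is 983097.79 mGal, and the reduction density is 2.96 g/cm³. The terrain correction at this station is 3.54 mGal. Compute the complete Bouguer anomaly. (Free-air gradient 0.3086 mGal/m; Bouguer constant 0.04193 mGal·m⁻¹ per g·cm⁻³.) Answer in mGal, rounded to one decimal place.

Drift-corrected reading = 982799.70 − (0.326) = 982799.374 mGal
Free-air correction = 0.3086 × 2509.0 = 774.28 mGal
Free-air anomaly = 982799.374 − 983097.79 + (774.28) = 475.864 mGal
Bouguer slab correction = 0.04193 × 2.96 × 2509.0 = 311.40 mGal
Simple Bouguer anomaly = 475.864 − (311.40) = 164.464 mGal
Complete Bouguer anomaly = 164.464 + 3.54 = 168.004 mGal

168.0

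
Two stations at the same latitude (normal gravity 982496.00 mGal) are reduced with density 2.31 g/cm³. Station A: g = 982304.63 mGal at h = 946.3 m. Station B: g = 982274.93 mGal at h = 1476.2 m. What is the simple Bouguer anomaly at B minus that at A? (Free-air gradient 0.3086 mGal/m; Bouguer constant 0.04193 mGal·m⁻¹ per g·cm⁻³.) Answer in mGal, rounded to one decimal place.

82.5

Δg_SB(A) = 982304.63 − 982496.00 + 0.3086×946.3 − 0.04193×2.31×946.3 = 9.00 mGal
Δg_SB(B) = 982274.93 − 982496.00 + 0.3086×1476.2 − 0.04193×2.31×1476.2 = 91.50 mGal
Difference = 91.50 − (9.00) = 82.50 mGal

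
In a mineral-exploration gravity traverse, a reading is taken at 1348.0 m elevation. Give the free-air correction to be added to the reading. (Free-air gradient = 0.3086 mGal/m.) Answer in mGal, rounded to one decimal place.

Free-air correction = 0.3086 × 1348.0 = 416.0 mGal

416.0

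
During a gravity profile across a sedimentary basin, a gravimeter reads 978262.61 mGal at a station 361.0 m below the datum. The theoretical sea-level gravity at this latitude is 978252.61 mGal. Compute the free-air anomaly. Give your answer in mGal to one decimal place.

-101.4

Free-air correction = 0.3086 × -361.0 = -111.40 mGal
Free-air anomaly = 978262.61 − 978252.61 + (-111.40) = -101.40 mGal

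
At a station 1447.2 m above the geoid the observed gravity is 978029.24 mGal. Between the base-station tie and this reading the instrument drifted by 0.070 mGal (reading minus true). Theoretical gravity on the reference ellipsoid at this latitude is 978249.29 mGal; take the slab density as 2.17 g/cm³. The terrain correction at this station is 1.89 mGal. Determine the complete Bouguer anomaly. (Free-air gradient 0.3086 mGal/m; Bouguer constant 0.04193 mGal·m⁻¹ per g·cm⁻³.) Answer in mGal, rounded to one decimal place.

Drift-corrected reading = 978029.24 − (0.070) = 978029.170 mGal
Free-air correction = 0.3086 × 1447.2 = 446.61 mGal
Free-air anomaly = 978029.170 − 978249.29 + (446.61) = 226.490 mGal
Bouguer slab correction = 0.04193 × 2.17 × 1447.2 = 131.68 mGal
Simple Bouguer anomaly = 226.490 − (131.68) = 94.810 mGal
Complete Bouguer anomaly = 94.810 + 1.89 = 96.700 mGal

96.7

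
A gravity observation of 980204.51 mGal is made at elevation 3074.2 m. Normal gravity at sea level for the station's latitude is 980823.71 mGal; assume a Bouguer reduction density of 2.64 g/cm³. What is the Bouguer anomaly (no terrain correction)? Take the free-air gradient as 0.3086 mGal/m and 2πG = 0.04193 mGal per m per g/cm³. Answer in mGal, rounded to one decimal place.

-10.8

Free-air correction = 0.3086 × 3074.2 = 948.70 mGal
Free-air anomaly = 980204.51 − 980823.71 + (948.70) = 329.50 mGal
Bouguer slab correction = 0.04193 × 2.64 × 3074.2 = 340.30 mGal
Simple Bouguer anomaly = 329.50 − (340.30) = -10.80 mGal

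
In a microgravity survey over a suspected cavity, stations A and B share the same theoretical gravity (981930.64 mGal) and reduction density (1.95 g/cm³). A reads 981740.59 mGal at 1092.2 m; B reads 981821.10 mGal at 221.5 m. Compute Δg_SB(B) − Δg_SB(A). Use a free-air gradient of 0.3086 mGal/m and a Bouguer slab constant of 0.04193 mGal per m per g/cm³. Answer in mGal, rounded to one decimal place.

-117.0

Δg_SB(A) = 981740.59 − 981930.64 + 0.3086×1092.2 − 0.04193×1.95×1092.2 = 57.70 mGal
Δg_SB(B) = 981821.10 − 981930.64 + 0.3086×221.5 − 0.04193×1.95×221.5 = -59.30 mGal
Difference = -59.30 − (57.70) = -117.00 mGal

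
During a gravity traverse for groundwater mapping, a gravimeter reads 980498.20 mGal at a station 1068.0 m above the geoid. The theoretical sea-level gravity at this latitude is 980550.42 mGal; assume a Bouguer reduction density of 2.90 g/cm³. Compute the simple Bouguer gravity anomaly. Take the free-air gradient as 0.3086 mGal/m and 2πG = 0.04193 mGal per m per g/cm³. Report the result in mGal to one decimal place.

147.5

Free-air correction = 0.3086 × 1068.0 = 329.58 mGal
Free-air anomaly = 980498.20 − 980550.42 + (329.58) = 277.36 mGal
Bouguer slab correction = 0.04193 × 2.90 × 1068.0 = 129.87 mGal
Simple Bouguer anomaly = 277.36 − (129.87) = 147.49 mGal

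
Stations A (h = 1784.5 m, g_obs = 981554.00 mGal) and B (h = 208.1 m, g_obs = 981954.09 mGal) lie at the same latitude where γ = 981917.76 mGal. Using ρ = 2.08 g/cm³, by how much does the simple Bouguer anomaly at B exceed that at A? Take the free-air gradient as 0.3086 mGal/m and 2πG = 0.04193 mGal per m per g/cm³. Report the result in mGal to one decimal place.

51.1

Δg_SB(A) = 981554.00 − 981917.76 + 0.3086×1784.5 − 0.04193×2.08×1784.5 = 31.30 mGal
Δg_SB(B) = 981954.09 − 981917.76 + 0.3086×208.1 − 0.04193×2.08×208.1 = 82.40 mGal
Difference = 82.40 − (31.30) = 51.10 mGal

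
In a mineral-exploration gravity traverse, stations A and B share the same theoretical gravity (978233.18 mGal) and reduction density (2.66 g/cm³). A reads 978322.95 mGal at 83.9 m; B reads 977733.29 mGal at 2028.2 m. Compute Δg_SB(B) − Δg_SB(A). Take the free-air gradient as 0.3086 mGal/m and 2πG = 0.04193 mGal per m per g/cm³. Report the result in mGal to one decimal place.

Δg_SB(A) = 978322.95 − 978233.18 + 0.3086×83.9 − 0.04193×2.66×83.9 = 106.30 mGal
Δg_SB(B) = 977733.29 − 978233.18 + 0.3086×2028.2 − 0.04193×2.66×2028.2 = -100.20 mGal
Difference = -100.20 − (106.30) = -206.50 mGal

-206.5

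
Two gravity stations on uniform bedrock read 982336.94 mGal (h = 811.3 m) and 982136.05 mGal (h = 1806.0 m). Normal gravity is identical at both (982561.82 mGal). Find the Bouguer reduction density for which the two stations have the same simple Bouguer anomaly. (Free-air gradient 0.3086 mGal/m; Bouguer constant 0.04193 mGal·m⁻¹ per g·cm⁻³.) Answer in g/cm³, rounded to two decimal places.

2.54

Δg_obs = 982136.05 − 982336.94 = -200.89 mGal over Δh = 1806.0 − 811.3 = 994.7 m
Equal Bouguer anomalies ⇒ Δg_obs + (0.3086 − 0.04193ρ)·Δh = 0
0.3086 − 0.04193ρ = −Δg_obs/Δh = 0.20196
ρ = (0.3086 − 0.20196) / 0.04193 = 2.54 g/cm³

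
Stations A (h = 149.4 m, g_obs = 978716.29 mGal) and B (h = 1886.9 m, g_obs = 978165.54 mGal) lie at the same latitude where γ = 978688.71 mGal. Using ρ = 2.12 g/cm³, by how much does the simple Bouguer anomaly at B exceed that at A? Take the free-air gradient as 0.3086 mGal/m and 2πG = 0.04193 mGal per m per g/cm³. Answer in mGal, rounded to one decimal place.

Δg_SB(A) = 978716.29 − 978688.71 + 0.3086×149.4 − 0.04193×2.12×149.4 = 60.40 mGal
Δg_SB(B) = 978165.54 − 978688.71 + 0.3086×1886.9 − 0.04193×2.12×1886.9 = -108.60 mGal
Difference = -108.60 − (60.40) = -169.00 mGal

-169.0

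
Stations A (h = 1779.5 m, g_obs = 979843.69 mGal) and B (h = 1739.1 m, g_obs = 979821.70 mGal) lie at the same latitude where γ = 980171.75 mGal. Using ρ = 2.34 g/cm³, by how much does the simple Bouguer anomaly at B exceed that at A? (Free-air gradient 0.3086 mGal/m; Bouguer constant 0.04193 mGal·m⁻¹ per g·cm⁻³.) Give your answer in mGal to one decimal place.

-30.5

Δg_SB(A) = 979843.69 − 980171.75 + 0.3086×1779.5 − 0.04193×2.34×1779.5 = 46.50 mGal
Δg_SB(B) = 979821.70 − 980171.75 + 0.3086×1739.1 − 0.04193×2.34×1739.1 = 16.00 mGal
Difference = 16.00 − (46.50) = -30.50 mGal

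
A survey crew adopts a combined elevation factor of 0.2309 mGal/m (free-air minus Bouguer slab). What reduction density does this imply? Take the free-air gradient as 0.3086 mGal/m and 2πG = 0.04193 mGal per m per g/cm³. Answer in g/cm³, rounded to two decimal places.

0.2309 = 0.3086 − 0.04193 × ρ
ρ = (0.3086 − 0.2309) / 0.04193 = 1.85 g/cm³

1.85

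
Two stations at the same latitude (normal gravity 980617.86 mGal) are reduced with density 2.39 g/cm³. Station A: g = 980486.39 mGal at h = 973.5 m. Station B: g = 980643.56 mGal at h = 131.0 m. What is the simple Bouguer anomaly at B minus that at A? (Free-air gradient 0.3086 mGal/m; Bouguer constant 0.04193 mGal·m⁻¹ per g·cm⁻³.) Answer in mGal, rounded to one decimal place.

-18.4

Δg_SB(A) = 980486.39 − 980617.86 + 0.3086×973.5 − 0.04193×2.39×973.5 = 71.40 mGal
Δg_SB(B) = 980643.56 − 980617.86 + 0.3086×131.0 − 0.04193×2.39×131.0 = 53.00 mGal
Difference = 53.00 − (71.40) = -18.40 mGal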